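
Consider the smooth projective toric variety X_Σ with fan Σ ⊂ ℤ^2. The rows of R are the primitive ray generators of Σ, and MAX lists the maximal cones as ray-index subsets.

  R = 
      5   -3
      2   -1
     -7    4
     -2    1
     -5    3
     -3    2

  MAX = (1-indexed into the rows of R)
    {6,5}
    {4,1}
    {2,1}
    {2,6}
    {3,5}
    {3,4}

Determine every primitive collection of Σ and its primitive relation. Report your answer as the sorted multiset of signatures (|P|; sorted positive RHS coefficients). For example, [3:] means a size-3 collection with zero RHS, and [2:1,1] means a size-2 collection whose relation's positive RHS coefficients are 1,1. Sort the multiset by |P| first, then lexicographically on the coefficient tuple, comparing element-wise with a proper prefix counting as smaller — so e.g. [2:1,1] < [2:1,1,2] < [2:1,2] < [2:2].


|primitive collections| = 9. Relations:

  P = {1,5}:  v_{1} + v_{5} = 0  so sig = [2:]
  P = {2,4}:  v_{2} + v_{4} = 0  so sig = [2:]
  P = {1,3}:  v_{1} + v_{3} = v_{4}  so sig = [2:1]
  P = {1,6}:  v_{1} + v_{6} = v_{2}  so sig = [2:1]
  P = {2,3}:  v_{2} + v_{3} = v_{5}  so sig = [2:1]
  P = {2,5}:  v_{2} + v_{5} = v_{6}  so sig = [2:1]
  P = {4,5}:  v_{4} + v_{5} = v_{3}  so sig = [2:1]
  P = {4,6}:  v_{4} + v_{6} = v_{5}  so sig = [2:1]
  P = {3,6}:  v_{3} + v_{6} = 2·v_{5}  so sig = [2:2]

Signatures (|P|; sorted positive RHS coefficients), sorted:
    |P|=2: 9 collections, coeffs (), (), (1), (1), (1), (1), (1), (1), (2)


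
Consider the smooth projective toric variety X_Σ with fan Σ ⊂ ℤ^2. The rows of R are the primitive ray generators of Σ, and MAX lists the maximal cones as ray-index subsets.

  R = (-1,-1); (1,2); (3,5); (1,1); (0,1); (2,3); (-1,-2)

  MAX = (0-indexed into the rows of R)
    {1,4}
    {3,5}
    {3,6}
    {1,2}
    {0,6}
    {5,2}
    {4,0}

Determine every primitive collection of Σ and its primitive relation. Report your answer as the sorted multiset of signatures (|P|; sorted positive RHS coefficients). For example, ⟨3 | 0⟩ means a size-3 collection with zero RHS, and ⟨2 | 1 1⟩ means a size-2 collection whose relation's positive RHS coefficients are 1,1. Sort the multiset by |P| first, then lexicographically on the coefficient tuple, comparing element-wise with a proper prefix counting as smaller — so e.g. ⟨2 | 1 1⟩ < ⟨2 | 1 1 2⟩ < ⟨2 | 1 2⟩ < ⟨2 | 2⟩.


|primitive collections| = 14. Relations:

  P={0,3}:  v_{0} + v_{3} = 0 ; sig = ⟨2 | 0⟩
  P={1,6}:  v_{1} + v_{6} = 0 ; sig = ⟨2 | 0⟩
  P={0,1}:  v_{0} + v_{1} = v_{4} ; sig = ⟨2 | 1⟩
  P={0,5}:  v_{0} + v_{5} = v_{1} ; sig = ⟨2 | 1⟩
  P={1,3}:  v_{1} + v_{3} = v_{5} ; sig = ⟨2 | 1⟩
  P={1,5}:  v_{1} + v_{5} = v_{2} ; sig = ⟨2 | 1⟩
  P={2,6}:  v_{2} + v_{6} = v_{5} ; sig = ⟨2 | 1⟩
  P={3,4}:  v_{3} + v_{4} = v_{1} ; sig = ⟨2 | 1⟩
  P={4,6}:  v_{4} + v_{6} = v_{0} ; sig = ⟨2 | 1⟩
  P={5,6}:  v_{5} + v_{6} = v_{3} ; sig = ⟨2 | 1⟩
  P={0,2}:  v_{0} + v_{2} = 2·v_{1} ; sig = ⟨2 | 2⟩
  P={2,3}:  v_{2} + v_{3} = 2·v_{5} ; sig = ⟨2 | 2⟩
  P={4,5}:  v_{4} + v_{5} = 2·v_{1} ; sig = ⟨2 | 2⟩
  P={2,4}:  v_{2} + v_{4} = 3·v_{1} ; sig = ⟨2 | 3⟩

so the primitive-relation signature multiset is
{ ⟨2 | 0⟩ ×2,  ⟨2 | 1⟩ ×8,  ⟨2 | 2⟩ ×3,  ⟨2 | 3⟩ }


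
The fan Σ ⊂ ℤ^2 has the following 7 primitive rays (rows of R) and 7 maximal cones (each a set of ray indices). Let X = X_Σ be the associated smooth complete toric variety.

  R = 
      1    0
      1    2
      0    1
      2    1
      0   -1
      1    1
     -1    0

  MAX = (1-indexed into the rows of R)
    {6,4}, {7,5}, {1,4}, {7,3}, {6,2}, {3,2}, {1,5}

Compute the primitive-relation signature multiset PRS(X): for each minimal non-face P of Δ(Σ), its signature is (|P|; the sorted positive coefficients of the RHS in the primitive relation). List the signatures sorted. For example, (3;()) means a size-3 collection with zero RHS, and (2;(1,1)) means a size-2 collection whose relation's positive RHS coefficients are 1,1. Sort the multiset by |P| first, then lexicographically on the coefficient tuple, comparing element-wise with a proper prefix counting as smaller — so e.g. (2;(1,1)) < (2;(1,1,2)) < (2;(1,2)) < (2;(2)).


Minimal non-faces — 14 found among 7 rays, 7 max cones:

  • {1,7}:  v_{1} + v_{7} = 0  ⟹  sig = (2;())
  • {3,5}:  v_{3} + v_{5} = 0  ⟹  sig = (2;())
  • {1,3}:  v_{1} + v_{3} = v_{6}  ⟹  sig = (2;(1))
  • {1,6}:  v_{1} + v_{6} = v_{4}  ⟹  sig = (2;(1))
  • {2,5}:  v_{2} + v_{5} = v_{6}  ⟹  sig = (2;(1))
  • {3,6}:  v_{3} + v_{6} = v_{2}  ⟹  sig = (2;(1))
  • {4,7}:  v_{4} + v_{7} = v_{6}  ⟹  sig = (2;(1))
  • {5,6}:  v_{5} + v_{6} = v_{1}  ⟹  sig = (2;(1))
  • {6,7}:  v_{6} + v_{7} = v_{3}  ⟹  sig = (2;(1))
  • {1,2}:  v_{1} + v_{2} = 2·v_{6}  ⟹  sig = (2;(2))
  • {2,7}:  v_{2} + v_{7} = 2·v_{3}  ⟹  sig = (2;(2))
  • {3,4}:  v_{3} + v_{4} = 2·v_{6}  ⟹  sig = (2;(2))
  • {4,5}:  v_{4} + v_{5} = 2·v_{1}  ⟹  sig = (2;(2))
  • {2,4}:  v_{2} + v_{4} = 3·v_{6}  ⟹  sig = (2;(3))

Signatures (|P|; sorted positive RHS coefficients), sorted:
{ (2;()) ×2,  (2;(1)) ×7,  (2;(2)) ×4,  (2;(3)) }


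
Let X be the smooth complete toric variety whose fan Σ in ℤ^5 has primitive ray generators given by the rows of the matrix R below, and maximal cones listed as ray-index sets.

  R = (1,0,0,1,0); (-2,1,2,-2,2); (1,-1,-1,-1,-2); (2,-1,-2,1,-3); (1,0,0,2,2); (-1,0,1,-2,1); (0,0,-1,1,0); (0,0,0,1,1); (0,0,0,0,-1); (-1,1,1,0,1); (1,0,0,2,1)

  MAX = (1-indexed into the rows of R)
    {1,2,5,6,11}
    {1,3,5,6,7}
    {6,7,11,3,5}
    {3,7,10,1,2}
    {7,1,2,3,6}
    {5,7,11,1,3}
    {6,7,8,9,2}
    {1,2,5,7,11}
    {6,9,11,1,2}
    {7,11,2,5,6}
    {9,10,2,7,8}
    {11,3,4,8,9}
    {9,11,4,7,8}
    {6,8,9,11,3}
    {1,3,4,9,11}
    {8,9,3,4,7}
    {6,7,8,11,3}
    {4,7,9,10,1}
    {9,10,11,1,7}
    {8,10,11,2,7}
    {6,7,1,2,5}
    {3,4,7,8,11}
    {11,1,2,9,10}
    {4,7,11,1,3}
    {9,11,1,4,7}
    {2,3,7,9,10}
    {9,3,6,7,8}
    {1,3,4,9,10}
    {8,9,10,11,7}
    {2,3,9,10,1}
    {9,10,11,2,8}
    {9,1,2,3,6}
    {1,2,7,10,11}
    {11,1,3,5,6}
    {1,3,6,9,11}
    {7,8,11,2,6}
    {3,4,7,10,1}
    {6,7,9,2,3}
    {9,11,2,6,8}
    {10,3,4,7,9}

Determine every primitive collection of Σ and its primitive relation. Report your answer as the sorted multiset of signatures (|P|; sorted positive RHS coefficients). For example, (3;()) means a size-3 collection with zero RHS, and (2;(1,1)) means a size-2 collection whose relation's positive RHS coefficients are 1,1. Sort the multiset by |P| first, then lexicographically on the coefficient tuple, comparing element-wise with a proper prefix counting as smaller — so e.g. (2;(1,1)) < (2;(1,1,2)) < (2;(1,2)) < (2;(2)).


The 22 primitive collections of Σ (r=11, n=5):

  {1,8}:  v_{1} + v_{8} = v_{11}  →  sig = (2;(1))
  {4,6}:  v_{4} + v_{6} = v_{3}  →  sig = (2;(1))
  {5,9}:  v_{5} + v_{9} = v_{11}  →  sig = (2;(1))
  {6,10}:  v_{6} + v_{10} = v_{2}  →  sig = (2;(1))
  {2,4}:  v_{2} + v_{4} = v_{3} + v_{10}  →  sig = (2;(1,1))
  {4,5}:  v_{4} + v_{5} = v_{1} + v_{3} + v_{7} + v_{11}  →  sig = (2;(1,1,1,1))
  {5,10}:  v_{5} + v_{10} = v_{1} + v_{2} + v_{7} + v_{11}  →  sig = (2;(1,1,1,1))
  {5,8}:  v_{5} + v_{8} = v_{6} + v_{7} + 2·v_{11}  →  sig = (2;(1,1,2))
  {3,8,10}:  v_{3} + v_{8} + v_{10} = 0  →  sig = (3;())
  {2,3,8}:  v_{2} + v_{3} + v_{8} = v_{6}  →  sig = (3;(1))
  {3,10,11}:  v_{3} + v_{10} + v_{11} = v_{1}  →  sig = (3;(1))
  {2,3,11}:  v_{2} + v_{3} + v_{11} = v_{1} + v_{6}  →  sig = (3;(1,1))
  {4,8,10}:  v_{4} + v_{8} + v_{10} = v_{1} + v_{7} + v_{9}  →  sig = (3;(1,1,1))
  {4,10,11}:  v_{4} + v_{10} + v_{11} = 2·v_{1} + v_{7} + v_{9}  →  sig = (3;(1,1,2))
  {2,3,5}:  v_{2} + v_{3} + v_{5} = 2·v_{1} + 2·v_{6} + v_{7}  →  sig = (3;(1,2,2))
  {1,6,7,9}:  v_{1} + v_{6} + v_{7} + v_{9} = 0  →  sig = (4;())
  {1,2,7,9}:  v_{1} + v_{2} + v_{7} + v_{9} = v_{10}  →  sig = (4;(1))
  {1,3,7,9}:  v_{1} + v_{3} + v_{7} + v_{9} = v_{4}  →  sig = (4;(1))
  {1,6,7,11}:  v_{1} + v_{6} + v_{7} + v_{11} = v_{5}  →  sig = (4;(1))
  {6,7,9,11}:  v_{6} + v_{7} + v_{9} + v_{11} = v_{8}  →  sig = (4;(1))
  {2,7,9,11}:  v_{2} + v_{7} + v_{9} + v_{11} = v_{8} + v_{10}  →  sig = (4;(1,1))
  {3,7,9,11}:  v_{3} + v_{7} + v_{9} + v_{11} = v_{4} + v_{8}  →  sig = (4;(1,1))

Signatures (|P|; sorted positive RHS coefficients), sorted:
[(2;(1)), (2;(1)), (2;(1)), (2;(1)), (2;(1,1)), (2;(1,1,1,1)), (2;(1,1,1,1)), (2;(1,1,2)), (3;()), (3;(1)), (3;(1)), (3;(1,1)), (3;(1,1,1)), (3;(1,1,2)), (3;(1,2,2)), (4;()), (4;(1)), (4;(1)), (4;(1)), (4;(1)), (4;(1,1)), (4;(1,1))]


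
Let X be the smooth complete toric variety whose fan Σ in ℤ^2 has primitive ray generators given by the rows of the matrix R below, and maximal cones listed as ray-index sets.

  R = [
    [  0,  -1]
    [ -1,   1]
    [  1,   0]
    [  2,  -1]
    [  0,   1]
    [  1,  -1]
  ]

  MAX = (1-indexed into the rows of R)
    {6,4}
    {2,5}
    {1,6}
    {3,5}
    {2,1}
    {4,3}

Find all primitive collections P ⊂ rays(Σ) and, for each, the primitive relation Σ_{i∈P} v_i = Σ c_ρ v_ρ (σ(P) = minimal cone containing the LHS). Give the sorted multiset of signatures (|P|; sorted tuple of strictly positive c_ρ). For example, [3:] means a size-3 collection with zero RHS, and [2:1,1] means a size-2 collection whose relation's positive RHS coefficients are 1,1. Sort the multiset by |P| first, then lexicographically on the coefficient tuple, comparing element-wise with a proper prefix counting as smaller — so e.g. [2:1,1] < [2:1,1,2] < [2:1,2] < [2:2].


Δ(Σ) — 6 vertices, 9 min non-faces:

  • {1,5}:  v_{1} + v_{5} = 0  ⟹  sig = [2:]
  • {2,6}:  v_{2} + v_{6} = 0  ⟹  sig = [2:]
  • {1,3}:  v_{1} + v_{3} = v_{6}  ⟹  sig = [2:1]
  • {2,3}:  v_{2} + v_{3} = v_{5}  ⟹  sig = [2:1]
  • {2,4}:  v_{2} + v_{4} = v_{3}  ⟹  sig = [2:1]
  • {3,6}:  v_{3} + v_{6} = v_{4}  ⟹  sig = [2:1]
  • {5,6}:  v_{5} + v_{6} = v_{3}  ⟹  sig = [2:1]
  • {1,4}:  v_{1} + v_{4} = 2·v_{6}  ⟹  sig = [2:2]
  • {4,5}:  v_{4} + v_{5} = 2·v_{3}  ⟹  sig = [2:2]

Signatures (|P|; sorted positive RHS coefficients), sorted:
{ [2:] ×2,  [2:1] ×5,  [2:2] ×2 }


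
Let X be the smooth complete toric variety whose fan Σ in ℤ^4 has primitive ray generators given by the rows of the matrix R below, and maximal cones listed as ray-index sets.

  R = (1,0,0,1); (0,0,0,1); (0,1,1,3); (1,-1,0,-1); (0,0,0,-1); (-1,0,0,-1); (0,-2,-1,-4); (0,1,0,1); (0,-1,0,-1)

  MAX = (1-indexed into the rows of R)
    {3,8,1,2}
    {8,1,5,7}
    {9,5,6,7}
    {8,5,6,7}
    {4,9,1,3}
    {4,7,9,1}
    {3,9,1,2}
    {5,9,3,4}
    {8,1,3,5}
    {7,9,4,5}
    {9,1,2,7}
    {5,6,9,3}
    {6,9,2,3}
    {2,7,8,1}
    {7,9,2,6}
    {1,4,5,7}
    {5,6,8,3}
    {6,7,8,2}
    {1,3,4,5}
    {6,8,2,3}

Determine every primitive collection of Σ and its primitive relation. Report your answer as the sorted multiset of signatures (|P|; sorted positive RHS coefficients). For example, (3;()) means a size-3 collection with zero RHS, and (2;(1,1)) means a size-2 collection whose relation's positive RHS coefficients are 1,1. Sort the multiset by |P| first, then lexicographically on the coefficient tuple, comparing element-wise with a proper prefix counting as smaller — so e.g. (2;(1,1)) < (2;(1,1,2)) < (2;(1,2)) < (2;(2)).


Primitive collections (8):

  P={1,6}:  v_{1} + v_{6} = 0  →  sig = (2;())
  P={2,5}:  v_{2} + v_{5} = 0  →  sig = (2;())
  P={8,9}:  v_{8} + v_{9} = 0  →  sig = (2;())
  P={3,7}:  v_{3} + v_{7} = v_{9}  →  sig = (2;(1))
  P={2,4}:  v_{2} + v_{4} = v_{1} + v_{9}  →  sig = (2;(1,1))
  P={4,6}:  v_{4} + v_{6} = v_{5} + v_{9}  →  sig = (2;(1,1))
  P={4,8}:  v_{4} + v_{8} = v_{1} + v_{5}  →  sig = (2;(1,1))
  P={1,5,9}:  v_{1} + v_{5} + v_{9} = v_{4}  →  sig = (3;(1))

Signatures (|P|; sorted positive RHS coefficients), sorted:
    (2;())
    (2;())
    (2;())
    (2;(1))
    (2;(1,1))
    (2;(1,1))
    (2;(1,1))
    (3;(1))


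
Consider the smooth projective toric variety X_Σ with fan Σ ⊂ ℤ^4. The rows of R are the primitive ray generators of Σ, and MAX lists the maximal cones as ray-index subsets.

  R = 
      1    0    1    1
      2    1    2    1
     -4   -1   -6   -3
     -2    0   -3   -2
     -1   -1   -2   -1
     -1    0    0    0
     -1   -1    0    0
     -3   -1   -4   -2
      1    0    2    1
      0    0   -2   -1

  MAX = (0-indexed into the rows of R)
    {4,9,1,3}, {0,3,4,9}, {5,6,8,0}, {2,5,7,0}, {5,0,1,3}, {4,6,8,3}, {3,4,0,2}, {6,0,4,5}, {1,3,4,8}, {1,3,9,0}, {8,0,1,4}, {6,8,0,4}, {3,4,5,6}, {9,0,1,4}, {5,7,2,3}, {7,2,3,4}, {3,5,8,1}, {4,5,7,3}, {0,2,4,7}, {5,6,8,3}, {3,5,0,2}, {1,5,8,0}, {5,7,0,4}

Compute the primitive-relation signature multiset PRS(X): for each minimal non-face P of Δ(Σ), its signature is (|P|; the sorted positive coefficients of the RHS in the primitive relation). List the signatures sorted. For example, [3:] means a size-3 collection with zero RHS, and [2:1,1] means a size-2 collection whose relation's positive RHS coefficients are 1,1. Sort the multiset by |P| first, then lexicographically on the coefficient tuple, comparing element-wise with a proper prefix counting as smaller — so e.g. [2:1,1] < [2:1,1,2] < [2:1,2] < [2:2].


20 collections generate NE(X_Σ); each relation:

  {1,6}:  v_{1} + v_{6} = v_{8}  so sig = [2:1]
  {2,8}:  v_{2} + v_{8} = v_{7}  so sig = [2:1]
  {6,9}:  v_{6} + v_{9} = v_{4}  so sig = [2:1]
  {1,7}:  v_{1} + v_{7} = v_{0} + v_{3}  so sig = [2:1,1]
  {5,9}:  v_{5} + v_{9} = v_{0} + v_{3}  so sig = [2:1,1]
  {7,8}:  v_{7} + v_{8} = v_{4} + v_{5}  so sig = [2:1,1]
  {8,9}:  v_{8} + v_{9} = v_{1} + v_{4}  so sig = [2:1,1]
  {2,6}:  v_{2} + v_{6} = v_{4} + v_{5} + v_{7}  so sig = [2:1,1,1]
  {7,9}:  v_{7} + v_{9} = 2·v_{0} + 2·v_{3} + v_{4}  so sig = [2:1,2,2]
  {2,9}:  v_{2} + v_{9} = 3·v_{0} + 3·v_{3} + v_{4}  so sig = [2:1,3,3]
  {1,2}:  v_{1} + v_{2} = 2·v_{0} + 2·v_{3}  so sig = [2:2,2]
  {6,7}:  v_{6} + v_{7} = 2·v_{4} + 2·v_{5}  so sig = [2:2,2]
  {0,3,8}:  v_{0} + v_{3} + v_{8} = 0  so sig = [3:]
  {1,4,5}:  v_{1} + v_{4} + v_{5} = 0  so sig = [3:]
  {0,3,7}:  v_{0} + v_{3} + v_{7} = v_{2}  so sig = [3:1]
  {4,5,8}:  v_{4} + v_{5} + v_{8} = v_{6}  so sig = [3:1]
  {0,3,6}:  v_{0} + v_{3} + v_{6} = v_{4} + v_{5}  so sig = [3:1,1]
  {2,4,5}:  v_{2} + v_{4} + v_{5} = 2·v_{7}  so sig = [3:2]
  {0,1,3,4}:  v_{0} + v_{1} + v_{3} + v_{4} = v_{9}  so sig = [4:1]
  {0,3,4,5}:  v_{0} + v_{3} + v_{4} + v_{5} = v_{7}  so sig = [4:1]

Sorted signature multiset PRS(X):
{ [2:1] ×3,  [2:1,1] ×4,  [2:1,1,1],  [2:1,2,2],  [2:1,3,3],  [2:2,2] ×2,  [3:] ×2,  [3:1] ×2,  [3:1,1],  [3:2],  [4:1] ×2 }


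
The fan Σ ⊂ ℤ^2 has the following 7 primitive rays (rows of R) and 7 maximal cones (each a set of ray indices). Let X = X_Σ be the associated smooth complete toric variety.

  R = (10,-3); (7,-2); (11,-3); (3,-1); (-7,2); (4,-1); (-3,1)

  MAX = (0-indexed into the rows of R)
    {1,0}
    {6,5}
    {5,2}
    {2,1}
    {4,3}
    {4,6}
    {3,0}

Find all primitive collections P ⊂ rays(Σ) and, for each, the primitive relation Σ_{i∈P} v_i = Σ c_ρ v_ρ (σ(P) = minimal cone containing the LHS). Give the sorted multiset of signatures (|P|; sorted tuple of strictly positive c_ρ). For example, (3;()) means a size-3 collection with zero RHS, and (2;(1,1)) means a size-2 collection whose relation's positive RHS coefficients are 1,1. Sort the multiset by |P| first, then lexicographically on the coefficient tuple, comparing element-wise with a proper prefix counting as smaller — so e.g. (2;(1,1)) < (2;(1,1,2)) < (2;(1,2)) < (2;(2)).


14 minimal non-faces of Δ(Σ) (on 7 rays):

  • {1,4}:  v_{1} + v_{4} = 0  ⟹  sig = (2;())
  • {3,6}:  v_{3} + v_{6} = 0  ⟹  sig = (2;())
  • {0,4}:  v_{0} + v_{4} = v_{3}  ⟹  sig = (2;(1))
  • {0,6}:  v_{0} + v_{6} = v_{1}  ⟹  sig = (2;(1))
  • {1,3}:  v_{1} + v_{3} = v_{0}  ⟹  sig = (2;(1))
  • {1,5}:  v_{1} + v_{5} = v_{2}  ⟹  sig = (2;(1))
  • {1,6}:  v_{1} + v_{6} = v_{5}  ⟹  sig = (2;(1))
  • {2,4}:  v_{2} + v_{4} = v_{5}  ⟹  sig = (2;(1))
  • {3,5}:  v_{3} + v_{5} = v_{1}  ⟹  sig = (2;(1))
  • {4,5}:  v_{4} + v_{5} = v_{6}  ⟹  sig = (2;(1))
  • {0,5}:  v_{0} + v_{5} = 2·v_{1}  ⟹  sig = (2;(2))
  • {2,3}:  v_{2} + v_{3} = 2·v_{1}  ⟹  sig = (2;(2))
  • {2,6}:  v_{2} + v_{6} = 2·v_{5}  ⟹  sig = (2;(2))
  • {0,2}:  v_{0} + v_{2} = 3·v_{1}  ⟹  sig = (2;(3))

Hence PRS(X_Σ) =
[(2;()), (2;()), (2;(1)), (2;(1)), (2;(1)), (2;(1)), (2;(1)), (2;(1)), (2;(1)), (2;(1)), (2;(2)), (2;(2)), (2;(2)), (2;(3))]


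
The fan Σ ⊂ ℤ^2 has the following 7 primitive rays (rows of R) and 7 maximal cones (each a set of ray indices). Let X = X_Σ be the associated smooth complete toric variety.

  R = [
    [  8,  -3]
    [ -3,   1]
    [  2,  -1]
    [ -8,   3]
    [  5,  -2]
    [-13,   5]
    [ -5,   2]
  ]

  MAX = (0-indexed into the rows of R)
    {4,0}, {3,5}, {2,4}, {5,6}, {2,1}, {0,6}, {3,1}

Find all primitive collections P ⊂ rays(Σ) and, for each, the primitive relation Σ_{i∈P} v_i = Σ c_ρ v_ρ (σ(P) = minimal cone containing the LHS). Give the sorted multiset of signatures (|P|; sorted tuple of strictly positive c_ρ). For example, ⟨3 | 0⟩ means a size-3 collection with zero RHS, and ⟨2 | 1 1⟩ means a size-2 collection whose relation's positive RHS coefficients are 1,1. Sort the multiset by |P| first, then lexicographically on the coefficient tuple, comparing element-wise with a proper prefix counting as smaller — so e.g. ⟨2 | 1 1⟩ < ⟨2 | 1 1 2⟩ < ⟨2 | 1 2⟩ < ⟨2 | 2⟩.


Primitive collections (14):

  • {0,3}:  v_{0} + v_{3} = 0 ; sig = ⟨2 | 0⟩
  • {4,6}:  v_{4} + v_{6} = 0 ; sig = ⟨2 | 0⟩
  • {0,1}:  v_{0} + v_{1} = v_{4} ; sig = ⟨2 | 1⟩
  • {0,5}:  v_{0} + v_{5} = v_{6} ; sig = ⟨2 | 1⟩
  • {1,4}:  v_{1} + v_{4} = v_{2} ; sig = ⟨2 | 1⟩
  • {1,6}:  v_{1} + v_{6} = v_{3} ; sig = ⟨2 | 1⟩
  • {2,6}:  v_{2} + v_{6} = v_{1} ; sig = ⟨2 | 1⟩
  • {3,4}:  v_{3} + v_{4} = v_{1} ; sig = ⟨2 | 1⟩
  • {3,6}:  v_{3} + v_{6} = v_{5} ; sig = ⟨2 | 1⟩
  • {4,5}:  v_{4} + v_{5} = v_{3} ; sig = ⟨2 | 1⟩
  • {2,5}:  v_{2} + v_{5} = v_{1} + v_{3} ; sig = ⟨2 | 1 1⟩
  • {0,2}:  v_{0} + v_{2} = 2·v_{4} ; sig = ⟨2 | 2⟩
  • {1,5}:  v_{1} + v_{5} = 2·v_{3} ; sig = ⟨2 | 2⟩
  • {2,3}:  v_{2} + v_{3} = 2·v_{1} ; sig = ⟨2 | 2⟩

Hence PRS(X_Σ) =
{ ⟨2 | 0⟩ ×2,  ⟨2 | 1⟩ ×8,  ⟨2 | 1 1⟩,  ⟨2 | 2⟩ ×3 }


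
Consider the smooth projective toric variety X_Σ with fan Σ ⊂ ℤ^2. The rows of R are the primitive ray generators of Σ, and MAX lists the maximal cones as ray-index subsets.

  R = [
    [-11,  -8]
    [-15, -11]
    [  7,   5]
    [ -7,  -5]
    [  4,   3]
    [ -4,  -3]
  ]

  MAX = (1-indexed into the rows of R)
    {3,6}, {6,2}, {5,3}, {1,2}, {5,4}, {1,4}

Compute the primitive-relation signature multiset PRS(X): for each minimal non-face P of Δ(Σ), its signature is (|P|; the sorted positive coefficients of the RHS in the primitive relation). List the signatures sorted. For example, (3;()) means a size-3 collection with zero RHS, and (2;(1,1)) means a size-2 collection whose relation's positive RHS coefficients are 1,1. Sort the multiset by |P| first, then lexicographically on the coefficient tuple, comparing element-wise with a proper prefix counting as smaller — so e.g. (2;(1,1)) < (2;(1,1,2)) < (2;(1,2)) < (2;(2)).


Δ(Σ) — 6 vertices, 9 min non-faces:

  • {3,4}:  v_{3} + v_{4} = 0  ⟹  sig = (2;())
  • {5,6}:  v_{5} + v_{6} = 0  ⟹  sig = (2;())
  • {1,3}:  v_{1} + v_{3} = v_{6}  ⟹  sig = (2;(1))
  • {1,5}:  v_{1} + v_{5} = v_{4}  ⟹  sig = (2;(1))
  • {1,6}:  v_{1} + v_{6} = v_{2}  ⟹  sig = (2;(1))
  • {2,5}:  v_{2} + v_{5} = v_{1}  ⟹  sig = (2;(1))
  • {4,6}:  v_{4} + v_{6} = v_{1}  ⟹  sig = (2;(1))
  • {2,3}:  v_{2} + v_{3} = 2·v_{6}  ⟹  sig = (2;(2))
  • {2,4}:  v_{2} + v_{4} = 2·v_{1}  ⟹  sig = (2;(2))

Hence PRS(X_Σ) =
    (2;())
    (2;())
    (2;(1))
    (2;(1))
    (2;(1))
    (2;(1))
    (2;(1))
    (2;(2))
    (2;(2))


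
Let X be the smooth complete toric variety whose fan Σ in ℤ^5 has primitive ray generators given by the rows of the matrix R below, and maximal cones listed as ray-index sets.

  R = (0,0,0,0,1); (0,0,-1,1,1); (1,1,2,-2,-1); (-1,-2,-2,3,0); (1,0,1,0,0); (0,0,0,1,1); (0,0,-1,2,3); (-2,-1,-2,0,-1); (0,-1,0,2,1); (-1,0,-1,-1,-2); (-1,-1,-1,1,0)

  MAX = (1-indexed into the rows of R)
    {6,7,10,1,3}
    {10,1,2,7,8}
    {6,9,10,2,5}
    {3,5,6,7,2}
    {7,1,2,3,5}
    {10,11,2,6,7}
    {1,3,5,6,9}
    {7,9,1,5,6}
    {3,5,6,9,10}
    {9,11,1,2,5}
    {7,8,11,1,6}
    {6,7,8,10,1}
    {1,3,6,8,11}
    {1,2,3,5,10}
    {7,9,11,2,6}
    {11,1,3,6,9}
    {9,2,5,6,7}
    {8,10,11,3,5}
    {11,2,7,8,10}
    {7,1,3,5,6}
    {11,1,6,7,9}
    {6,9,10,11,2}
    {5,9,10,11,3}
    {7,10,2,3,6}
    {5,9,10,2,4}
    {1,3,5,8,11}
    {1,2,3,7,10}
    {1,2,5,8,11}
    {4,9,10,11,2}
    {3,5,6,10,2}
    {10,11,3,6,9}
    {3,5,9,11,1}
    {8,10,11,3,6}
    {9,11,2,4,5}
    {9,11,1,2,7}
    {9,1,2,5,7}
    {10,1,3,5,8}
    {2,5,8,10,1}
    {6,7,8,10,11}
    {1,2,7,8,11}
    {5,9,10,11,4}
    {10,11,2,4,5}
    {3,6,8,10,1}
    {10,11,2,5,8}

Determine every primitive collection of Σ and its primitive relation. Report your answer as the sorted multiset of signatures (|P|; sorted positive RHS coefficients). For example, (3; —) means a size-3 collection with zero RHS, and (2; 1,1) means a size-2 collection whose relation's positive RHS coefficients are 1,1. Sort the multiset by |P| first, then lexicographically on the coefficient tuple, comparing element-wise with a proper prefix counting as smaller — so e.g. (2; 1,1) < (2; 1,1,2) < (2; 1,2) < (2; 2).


The 24 primitive collections of Σ (r=11, n=5):

  • {3,4}:  v_{3} + v_{4} = v_{5} + v_{9} + v_{10} ; sig = (2; 1,1,1)
  • {4,8}:  v_{4} + v_{8} = v_{2} + v_{5} + v_{10} + 3·v_{11} ; sig = (2; 1,1,1,3)
  • {1,4}:  v_{1} + v_{4} = v_{2} + v_{5} + 2·v_{11} ; sig = (2; 1,1,2)
  • {4,6}:  v_{4} + v_{6} = v_{2} + 2·v_{9} + v_{10} ; sig = (2; 1,1,2)
  • {4,7}:  v_{4} + v_{7} = 2·v_{2} + v_{9} + v_{11} ; sig = (2; 1,1,2)
  • {8,9}:  v_{8} + v_{9} = 2·v_{11} ; sig = (2; 2)
  • {2,3,11}:  v_{2} + v_{3} + v_{11} = 0 ; sig = (3; —)
  • {1,2,6}:  v_{1} + v_{2} + v_{6} = v_{7} ; sig = (3; 1)
  • {1,9,10}:  v_{1} + v_{9} + v_{10} = v_{11} ; sig = (3; 1)
  • {1,10,11}:  v_{1} + v_{10} + v_{11} = v_{8} ; sig = (3; 1)
  • {5,6,8}:  v_{5} + v_{6} + v_{8} = v_{11} ; sig = (3; 1)
  • {5,6,11}:  v_{5} + v_{6} + v_{11} = v_{9} ; sig = (3; 1)
  • {5,7,10}:  v_{5} + v_{7} + v_{10} = v_{2} ; sig = (3; 1)
  • {2,3,8}:  v_{2} + v_{3} + v_{8} = v_{1} + v_{10} ; sig = (3; 1,1)
  • {2,3,9}:  v_{2} + v_{3} + v_{9} = v_{5} + v_{6} ; sig = (3; 1,1)
  • {3,7,11}:  v_{3} + v_{7} + v_{11} = v_{1} + v_{6} ; sig = (3; 1,1)
  • {2,6,8}:  v_{2} + v_{6} + v_{8} = v_{7} + v_{10} + v_{11} ; sig = (3; 1,1,1)
  • {5,7,8}:  v_{5} + v_{7} + v_{8} = v_{1} + v_{2} + v_{11} ; sig = (3; 1,1,1)
  • {5,7,11}:  v_{5} + v_{7} + v_{11} = v_{1} + v_{2} + v_{9} ; sig = (3; 1,1,1)
  • {7,9,10}:  v_{7} + v_{9} + v_{10} = v_{2} + v_{6} + v_{11} ; sig = (3; 1,1,1)
  • {3,7,8}:  v_{3} + v_{7} + v_{8} = 2·v_{1} + v_{6} + v_{10} ; sig = (3; 1,1,2)
  • {3,7,9}:  v_{3} + v_{7} + v_{9} = v_{1} + v_{5} + 2·v_{6} ; sig = (3; 1,1,2)
  • {1,5,6,10}:  v_{1} + v_{5} + v_{6} + v_{10} = 0 ; sig = (4; —)
  • {2,5,9,10,11}:  v_{2} + v_{5} + v_{9} + v_{10} + v_{11} = v_{4} ; sig = (5; 1)

so the primitive-relation signature multiset is
    (2; 1,1,1)
    (2; 1,1,1,3)
    (2; 1,1,2)
    (2; 1,1,2)
    (2; 1,1,2)
    (2; 2)
    (3; —)
    (3; 1)
    (3; 1)
    (3; 1)
    (3; 1)
    (3; 1)
    (3; 1)
    (3; 1,1)
    (3; 1,1)
    (3; 1,1)
    (3; 1,1,1)
    (3; 1,1,1)
    (3; 1,1,1)
    (3; 1,1,1)
    (3; 1,1,2)
    (3; 1,1,2)
    (4; —)
    (5; 1)


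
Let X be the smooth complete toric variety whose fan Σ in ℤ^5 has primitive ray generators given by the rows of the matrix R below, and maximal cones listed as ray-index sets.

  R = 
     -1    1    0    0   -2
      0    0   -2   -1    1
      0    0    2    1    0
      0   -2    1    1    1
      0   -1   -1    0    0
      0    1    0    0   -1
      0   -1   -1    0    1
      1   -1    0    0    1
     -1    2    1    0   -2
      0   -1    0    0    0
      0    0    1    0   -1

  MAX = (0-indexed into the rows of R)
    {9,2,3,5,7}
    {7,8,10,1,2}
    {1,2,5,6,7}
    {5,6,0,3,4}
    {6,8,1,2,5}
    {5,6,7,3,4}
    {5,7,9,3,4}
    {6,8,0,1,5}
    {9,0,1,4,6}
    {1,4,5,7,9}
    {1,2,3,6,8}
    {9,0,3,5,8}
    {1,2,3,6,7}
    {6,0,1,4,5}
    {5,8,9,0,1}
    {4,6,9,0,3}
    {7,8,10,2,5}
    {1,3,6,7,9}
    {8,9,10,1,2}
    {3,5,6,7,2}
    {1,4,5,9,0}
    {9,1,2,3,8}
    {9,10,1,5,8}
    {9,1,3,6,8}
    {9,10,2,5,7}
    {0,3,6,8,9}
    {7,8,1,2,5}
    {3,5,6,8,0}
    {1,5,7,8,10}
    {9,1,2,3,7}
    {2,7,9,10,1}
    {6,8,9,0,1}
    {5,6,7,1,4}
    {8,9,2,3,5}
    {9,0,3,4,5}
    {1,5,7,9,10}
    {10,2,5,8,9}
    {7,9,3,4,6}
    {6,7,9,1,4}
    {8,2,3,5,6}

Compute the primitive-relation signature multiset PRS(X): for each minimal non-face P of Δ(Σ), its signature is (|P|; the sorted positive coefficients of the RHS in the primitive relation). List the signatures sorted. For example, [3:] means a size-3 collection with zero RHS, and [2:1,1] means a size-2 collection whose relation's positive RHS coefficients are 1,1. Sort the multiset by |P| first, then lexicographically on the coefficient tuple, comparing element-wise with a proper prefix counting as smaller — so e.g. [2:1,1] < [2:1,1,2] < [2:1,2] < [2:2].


Σ has 18 primitive collections:

  P={4,8}:  v_{4} + v_{8} = v_{0}  ⇒ sig = [2:1]
  P={6,10}:  v_{6} + v_{10} = v_{9}  ⇒ sig = [2:1]
  P={0,7}:  v_{0} + v_{7} = v_{5} + v_{9}  ⇒ sig = [2:1,1]
  P={2,4}:  v_{2} + v_{4} = v_{3} + v_{5}  ⇒ sig = [2:1,1]
  P={0,2}:  v_{0} + v_{2} = v_{3} + v_{5} + v_{8}  ⇒ sig = [2:1,1,1]
  P={0,10}:  v_{0} + v_{10} = v_{5} + v_{8} + 2·v_{9}  ⇒ sig = [2:1,1,2]
  P={3,10}:  v_{3} + v_{10} = v_{2} + 2·v_{9}  ⇒ sig = [2:1,2]
  P={4,10}:  v_{4} + v_{10} = v_{5} + 2·v_{9}  ⇒ sig = [2:1,2]
  P={6,7,8}:  v_{6} + v_{7} + v_{8} = 0  ⇒ sig = [3:]
  P={1,3,5}:  v_{1} + v_{3} + v_{5} = v_{6}  ⇒ sig = [3:1]
  P={2,6,9}:  v_{2} + v_{6} + v_{9} = v_{3}  ⇒ sig = [3:1]
  P={5,6,9}:  v_{5} + v_{6} + v_{9} = v_{4}  ⇒ sig = [3:1]
  P={7,8,9}:  v_{7} + v_{8} + v_{9} = v_{10}  ⇒ sig = [3:1]
  P={3,7,8}:  v_{3} + v_{7} + v_{8} = v_{2} + v_{9}  ⇒ sig = [3:1,1]
  P={0,1,3}:  v_{0} + v_{1} + v_{3} = 2·v_{6} + v_{8} + v_{9}  ⇒ sig = [3:1,1,2]
  P={1,3,4}:  v_{1} + v_{3} + v_{4} = 2·v_{6} + v_{9}  ⇒ sig = [3:1,2]
  P={1,2,5,9}:  v_{1} + v_{2} + v_{5} + v_{9} = 0  ⇒ sig = [4:]
  P={1,2,5,10}:  v_{1} + v_{2} + v_{5} + v_{10} = v_{7} + v_{8}  ⇒ sig = [4:1,1]

Sorted signature multiset PRS(X):
{ [2:1] ×2,  [2:1,1] ×2,  [2:1,1,1],  [2:1,1,2],  [2:1,2] ×2,  [3:],  [3:1] ×4,  [3:1,1],  [3:1,1,2],  [3:1,2],  [4:],  [4:1,1] }


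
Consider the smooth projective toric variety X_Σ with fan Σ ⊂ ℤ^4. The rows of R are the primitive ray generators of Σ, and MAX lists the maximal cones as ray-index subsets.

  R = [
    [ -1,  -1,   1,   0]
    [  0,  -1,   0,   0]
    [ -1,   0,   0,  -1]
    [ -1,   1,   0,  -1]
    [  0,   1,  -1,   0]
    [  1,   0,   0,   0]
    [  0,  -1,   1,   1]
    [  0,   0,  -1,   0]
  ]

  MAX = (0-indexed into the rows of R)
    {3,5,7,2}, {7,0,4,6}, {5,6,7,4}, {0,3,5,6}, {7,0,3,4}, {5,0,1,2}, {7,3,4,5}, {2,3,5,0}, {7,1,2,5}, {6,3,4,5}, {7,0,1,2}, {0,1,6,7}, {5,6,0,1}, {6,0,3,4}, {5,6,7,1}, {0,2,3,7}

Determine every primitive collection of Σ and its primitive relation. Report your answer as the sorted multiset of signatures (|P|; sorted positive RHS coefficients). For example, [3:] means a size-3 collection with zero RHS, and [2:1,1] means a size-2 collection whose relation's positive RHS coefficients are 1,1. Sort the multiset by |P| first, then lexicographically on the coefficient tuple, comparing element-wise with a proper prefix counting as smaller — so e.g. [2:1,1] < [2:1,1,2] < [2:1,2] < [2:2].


7 collections generate NE(X_Σ); each relation:

  {1,3}:  v_{1} + v_{3} = v_{2}  ⟹  sig = [2:1]
  {1,4}:  v_{1} + v_{4} = v_{7}  ⟹  sig = [2:1]
  {2,6}:  v_{2} + v_{6} = v_{0}  ⟹  sig = [2:1]
  {2,4}:  v_{2} + v_{4} = v_{3} + v_{7}  ⟹  sig = [2:1,1]
  {0,4,5}:  v_{0} + v_{4} + v_{5} = 0  ⟹  sig = [3:]
  {0,5,7}:  v_{0} + v_{5} + v_{7} = v_{1}  ⟹  sig = [3:1]
  {3,6,7}:  v_{3} + v_{6} + v_{7} = v_{0} + v_{4}  ⟹  sig = [3:1,1]

Sorted signature multiset PRS(X):
    [2:1]
    [2:1]
    [2:1]
    [2:1,1]
    [3:]
    [3:1]
    [3:1,1]


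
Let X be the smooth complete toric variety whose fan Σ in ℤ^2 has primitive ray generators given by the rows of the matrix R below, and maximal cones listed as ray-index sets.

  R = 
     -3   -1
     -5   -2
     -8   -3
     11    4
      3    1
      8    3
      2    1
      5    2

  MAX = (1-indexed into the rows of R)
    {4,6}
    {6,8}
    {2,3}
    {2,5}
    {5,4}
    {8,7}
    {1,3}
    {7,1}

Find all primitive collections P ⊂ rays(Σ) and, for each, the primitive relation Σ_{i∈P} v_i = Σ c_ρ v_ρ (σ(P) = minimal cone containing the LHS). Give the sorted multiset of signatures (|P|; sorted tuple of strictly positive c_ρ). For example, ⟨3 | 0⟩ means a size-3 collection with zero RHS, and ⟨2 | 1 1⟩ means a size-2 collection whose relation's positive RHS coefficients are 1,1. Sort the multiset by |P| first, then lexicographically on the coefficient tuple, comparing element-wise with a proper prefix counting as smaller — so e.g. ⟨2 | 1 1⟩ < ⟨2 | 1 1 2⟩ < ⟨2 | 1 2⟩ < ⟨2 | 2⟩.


Primitive collections (20):

  P={1,5}:  v_{1} + v_{5} = 0  ⟹  sig = ⟨2 | 0⟩
  P={2,8}:  v_{2} + v_{8} = 0  ⟹  sig = ⟨2 | 0⟩
  P={3,6}:  v_{3} + v_{6} = 0  ⟹  sig = ⟨2 | 0⟩
  P={1,2}:  v_{1} + v_{2} = v_{3}  ⟹  sig = ⟨2 | 1⟩
  P={1,4}:  v_{1} + v_{4} = v_{6}  ⟹  sig = ⟨2 | 1⟩
  P={1,6}:  v_{1} + v_{6} = v_{8}  ⟹  sig = ⟨2 | 1⟩
  P={1,8}:  v_{1} + v_{8} = v_{7}  ⟹  sig = ⟨2 | 1⟩
  P={2,6}:  v_{2} + v_{6} = v_{5}  ⟹  sig = ⟨2 | 1⟩
  P={2,7}:  v_{2} + v_{7} = v_{1}  ⟹  sig = ⟨2 | 1⟩
  P={3,4}:  v_{3} + v_{4} = v_{5}  ⟹  sig = ⟨2 | 1⟩
  P={3,5}:  v_{3} + v_{5} = v_{2}  ⟹  sig = ⟨2 | 1⟩
  P={3,8}:  v_{3} + v_{8} = v_{1}  ⟹  sig = ⟨2 | 1⟩
  P={5,6}:  v_{5} + v_{6} = v_{4}  ⟹  sig = ⟨2 | 1⟩
  P={5,7}:  v_{5} + v_{7} = v_{8}  ⟹  sig = ⟨2 | 1⟩
  P={5,8}:  v_{5} + v_{8} = v_{6}  ⟹  sig = ⟨2 | 1⟩
  P={4,7}:  v_{4} + v_{7} = v_{6} + v_{8}  ⟹  sig = ⟨2 | 1 1⟩
  P={2,4}:  v_{2} + v_{4} = 2·v_{5}  ⟹  sig = ⟨2 | 2⟩
  P={3,7}:  v_{3} + v_{7} = 2·v_{1}  ⟹  sig = ⟨2 | 2⟩
  P={4,8}:  v_{4} + v_{8} = 2·v_{6}  ⟹  sig = ⟨2 | 2⟩
  P={6,7}:  v_{6} + v_{7} = 2·v_{8}  ⟹  sig = ⟨2 | 2⟩

so the primitive-relation signature multiset is
    |P|=2: 20 collections, coeffs (), (), (), (1), (1), (1), (1), (1), (1), (1), (1), (1), (1), (1), (1), (1,1), (2), (2), (2), (2)


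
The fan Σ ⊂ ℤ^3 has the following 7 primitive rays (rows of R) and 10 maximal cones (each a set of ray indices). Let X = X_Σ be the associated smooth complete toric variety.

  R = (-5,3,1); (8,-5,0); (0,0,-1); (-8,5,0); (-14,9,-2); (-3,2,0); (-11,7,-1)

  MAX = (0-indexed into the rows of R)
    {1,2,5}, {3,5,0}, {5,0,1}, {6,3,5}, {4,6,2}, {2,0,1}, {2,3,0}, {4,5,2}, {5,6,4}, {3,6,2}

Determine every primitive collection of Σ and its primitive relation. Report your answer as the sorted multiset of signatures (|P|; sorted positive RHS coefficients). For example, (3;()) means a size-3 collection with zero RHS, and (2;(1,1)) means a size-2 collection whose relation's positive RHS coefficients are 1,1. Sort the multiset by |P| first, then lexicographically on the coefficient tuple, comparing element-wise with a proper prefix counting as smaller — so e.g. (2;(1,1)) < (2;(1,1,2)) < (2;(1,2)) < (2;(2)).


9 minimal non-faces of Δ(Σ) (on 7 rays):

  {1,3}:  v_{1} + v_{3} = 0  ⇒ sig = (2;())
  {0,4}:  v_{0} + v_{4} = v_{3} + v_{6}  ⇒ sig = (2;(1,1))
  {1,6}:  v_{1} + v_{6} = v_{2} + v_{5}  ⇒ sig = (2;(1,1))
  {0,6}:  v_{0} + v_{6} = 2·v_{3}  ⇒ sig = (2;(2))
  {3,4}:  v_{3} + v_{4} = 2·v_{6}  ⇒ sig = (2;(2))
  {1,4}:  v_{1} + v_{4} = 2·v_{2} + 2·v_{5}  ⇒ sig = (2;(2,2))
  {0,2,5}:  v_{0} + v_{2} + v_{5} = v_{3}  ⇒ sig = (3;(1))
  {2,3,5}:  v_{2} + v_{3} + v_{5} = v_{6}  ⇒ sig = (3;(1))
  {2,5,6}:  v_{2} + v_{5} + v_{6} = v_{4}  ⇒ sig = (3;(1))

Sorted signature multiset PRS(X):
    (2;())
    (2;(1,1))
    (2;(1,1))
    (2;(2))
    (2;(2))
    (2;(2,2))
    (3;(1))
    (3;(1))
    (3;(1))


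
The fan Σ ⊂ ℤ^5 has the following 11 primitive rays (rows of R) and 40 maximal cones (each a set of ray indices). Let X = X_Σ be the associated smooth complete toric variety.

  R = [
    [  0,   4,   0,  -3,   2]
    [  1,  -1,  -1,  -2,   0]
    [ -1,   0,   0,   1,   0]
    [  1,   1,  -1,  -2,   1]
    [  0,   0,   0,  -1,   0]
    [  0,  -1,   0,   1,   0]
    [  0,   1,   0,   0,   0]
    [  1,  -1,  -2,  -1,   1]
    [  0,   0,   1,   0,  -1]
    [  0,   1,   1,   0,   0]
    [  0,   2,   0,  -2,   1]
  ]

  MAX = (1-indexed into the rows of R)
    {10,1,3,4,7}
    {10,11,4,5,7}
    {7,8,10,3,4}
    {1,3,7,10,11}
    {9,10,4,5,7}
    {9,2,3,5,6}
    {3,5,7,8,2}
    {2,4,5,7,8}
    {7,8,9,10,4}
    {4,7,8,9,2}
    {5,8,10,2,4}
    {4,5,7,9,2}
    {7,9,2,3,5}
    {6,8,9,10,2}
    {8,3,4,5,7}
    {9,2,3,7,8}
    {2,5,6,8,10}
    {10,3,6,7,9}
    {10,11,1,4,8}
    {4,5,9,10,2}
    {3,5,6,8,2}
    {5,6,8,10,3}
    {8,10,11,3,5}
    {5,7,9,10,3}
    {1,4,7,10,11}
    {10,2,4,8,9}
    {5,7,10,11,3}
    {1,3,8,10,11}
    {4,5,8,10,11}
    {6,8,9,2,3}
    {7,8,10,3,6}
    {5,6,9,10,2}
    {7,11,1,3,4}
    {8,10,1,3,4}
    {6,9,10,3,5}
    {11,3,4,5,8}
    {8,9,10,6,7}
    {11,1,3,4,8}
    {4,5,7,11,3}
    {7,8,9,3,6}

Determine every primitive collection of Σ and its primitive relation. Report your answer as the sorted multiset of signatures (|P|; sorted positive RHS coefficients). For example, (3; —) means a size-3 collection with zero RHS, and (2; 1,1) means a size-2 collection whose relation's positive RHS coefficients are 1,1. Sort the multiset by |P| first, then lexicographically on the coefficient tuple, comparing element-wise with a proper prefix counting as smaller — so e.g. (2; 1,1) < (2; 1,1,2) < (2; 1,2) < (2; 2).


Primitive collections (21):

  P={4,6}:  v_{4} + v_{6} = v_{8} + v_{10} — sig = (2; 1,1)
  P={1,2}:  v_{1} + v_{2} = v_{4} + v_{5} + v_{11} — sig = (2; 1,1,1)
  P={1,9}:  v_{1} + v_{9} = v_{5} + v_{7} + v_{10} + v_{11} — sig = (2; 1,1,1,1)
  P={1,6}:  v_{1} + v_{6} = v_{3} + v_{8} + 2·v_{10} + v_{11} — sig = (2; 1,1,1,2)
  P={6,11}:  v_{6} + v_{11} = v_{3} + v_{5} + v_{8} + 2·v_{10} — sig = (2; 1,1,1,2)
  P={9,11}:  v_{9} + v_{11} = 2·v_{5} + v_{7} + v_{10} — sig = (2; 1,1,2)
  P={2,11}:  v_{2} + v_{11} = v_{4} + 2·v_{5} — sig = (2; 1,2)
  P={1,5}:  v_{1} + v_{5} = 2·v_{11} — sig = (2; 2)
  P={5,6,7}:  v_{5} + v_{6} + v_{7} = 0 — sig = (3; —)
  P={2,3,10}:  v_{2} + v_{3} + v_{10} = v_{5} — sig = (3; 1)
  P={5,8,9}:  v_{5} + v_{8} + v_{9} = v_{2} — sig = (3; 1)
  P={2,6,7}:  v_{2} + v_{6} + v_{7} = v_{8} + v_{9} — sig = (3; 1,1)
  P={2,7,10}:  v_{2} + v_{7} + v_{10} = v_{4} + v_{9} — sig = (3; 1,1)
  P={3,4,9}:  v_{3} + v_{4} + v_{9} = v_{5} + v_{7} — sig = (3; 1,1)
  P={2,3,4}:  v_{2} + v_{3} + v_{4} = 2·v_{5} + v_{7} + v_{8} — sig = (3; 1,1,2)
  P={7,8,11}:  v_{7} + v_{8} + v_{11} = v_{3} + 2·v_{4} — sig = (3; 1,2)
  P={1,7,8}:  v_{1} + v_{7} + v_{8} = 2·v_{3} + 3·v_{4} + v_{10} — sig = (3; 1,2,3)
  P={3,8,9,10}:  v_{3} + v_{8} + v_{9} + v_{10} = 0 — sig = (4; —)
  P={3,4,5,10}:  v_{3} + v_{4} + v_{5} + v_{10} = v_{11} — sig = (4; 1)
  P={3,4,10,11}:  v_{3} + v_{4} + v_{10} + v_{11} = v_{1} — sig = (4; 1)
  P={5,7,8,10}:  v_{5} + v_{7} + v_{8} + v_{10} = v_{4} — sig = (4; 1)

Hence PRS(X_Σ) =
{ (2; 1,1),  (2; 1,1,1),  (2; 1,1,1,1),  (2; 1,1,1,2) ×2,  (2; 1,1,2),  (2; 1,2),  (2; 2),  (3; —),  (3; 1) ×2,  (3; 1,1) ×3,  (3; 1,1,2),  (3; 1,2),  (3; 1,2,3),  (4; —),  (4; 1) ×3 }


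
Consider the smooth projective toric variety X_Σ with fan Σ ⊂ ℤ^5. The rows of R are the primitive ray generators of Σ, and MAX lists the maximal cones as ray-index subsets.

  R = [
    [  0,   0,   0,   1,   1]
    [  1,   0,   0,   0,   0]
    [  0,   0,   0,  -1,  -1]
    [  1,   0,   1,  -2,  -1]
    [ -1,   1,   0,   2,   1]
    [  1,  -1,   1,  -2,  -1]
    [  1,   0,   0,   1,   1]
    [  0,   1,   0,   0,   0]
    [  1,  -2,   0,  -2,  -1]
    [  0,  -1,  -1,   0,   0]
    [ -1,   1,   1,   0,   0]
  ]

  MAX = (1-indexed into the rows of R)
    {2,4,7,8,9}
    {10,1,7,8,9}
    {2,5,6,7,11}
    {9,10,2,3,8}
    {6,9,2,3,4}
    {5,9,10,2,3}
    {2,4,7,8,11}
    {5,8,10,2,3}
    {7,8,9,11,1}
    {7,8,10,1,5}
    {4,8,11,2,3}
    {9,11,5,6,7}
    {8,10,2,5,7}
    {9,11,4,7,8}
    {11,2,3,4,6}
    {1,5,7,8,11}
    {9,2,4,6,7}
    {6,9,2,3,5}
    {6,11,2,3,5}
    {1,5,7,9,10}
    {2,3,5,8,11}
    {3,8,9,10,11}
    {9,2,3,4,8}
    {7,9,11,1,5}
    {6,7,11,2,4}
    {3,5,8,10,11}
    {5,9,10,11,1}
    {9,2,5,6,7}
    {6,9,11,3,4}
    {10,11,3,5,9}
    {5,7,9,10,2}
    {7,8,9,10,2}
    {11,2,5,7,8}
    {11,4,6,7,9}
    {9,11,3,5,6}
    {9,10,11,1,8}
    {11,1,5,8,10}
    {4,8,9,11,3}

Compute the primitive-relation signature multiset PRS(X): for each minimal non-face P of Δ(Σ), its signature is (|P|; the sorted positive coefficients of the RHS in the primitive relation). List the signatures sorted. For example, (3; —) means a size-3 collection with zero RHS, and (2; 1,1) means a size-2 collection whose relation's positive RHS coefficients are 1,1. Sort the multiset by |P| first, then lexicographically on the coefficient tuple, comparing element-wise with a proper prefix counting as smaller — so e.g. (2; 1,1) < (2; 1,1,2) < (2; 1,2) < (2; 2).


Σ has 13 primitive collections:

  P={1,3}:  v_{1} + v_{3} = 0 — sig = (2; —)
  P={1,2}:  v_{1} + v_{2} = v_{7} — sig = (2; 1)
  P={3,7}:  v_{3} + v_{7} = v_{2} — sig = (2; 1)
  P={6,8}:  v_{6} + v_{8} = v_{4} — sig = (2; 1)
  P={6,10}:  v_{6} + v_{10} = v_{9} — sig = (2; 1)
  P={4,5}:  v_{4} + v_{5} = v_{2} + v_{11} — sig = (2; 1,1)
  P={4,10}:  v_{4} + v_{10} = v_{8} + v_{9} — sig = (2; 1,1)
  P={1,6}:  v_{1} + v_{6} = v_{7} + v_{9} + v_{11} — sig = (2; 1,1,1)
  P={1,4}:  v_{1} + v_{4} = v_{7} + v_{8} + v_{9} + v_{11} — sig = (2; 1,1,1,1)
  P={2,10,11}:  v_{2} + v_{10} + v_{11} = 0 — sig = (3; —)
  P={5,8,9}:  v_{5} + v_{8} + v_{9} = 0 — sig = (3; —)
  P={2,9,11}:  v_{2} + v_{9} + v_{11} = v_{6} — sig = (3; 1)
  P={7,10,11}:  v_{7} + v_{10} + v_{11} = v_{1} — sig = (3; 1)

so the primitive-relation signature multiset is
{ (2; —),  (2; 1) ×4,  (2; 1,1) ×2,  (2; 1,1,1),  (2; 1,1,1,1),  (3; —) ×2,  (3; 1) ×2 }


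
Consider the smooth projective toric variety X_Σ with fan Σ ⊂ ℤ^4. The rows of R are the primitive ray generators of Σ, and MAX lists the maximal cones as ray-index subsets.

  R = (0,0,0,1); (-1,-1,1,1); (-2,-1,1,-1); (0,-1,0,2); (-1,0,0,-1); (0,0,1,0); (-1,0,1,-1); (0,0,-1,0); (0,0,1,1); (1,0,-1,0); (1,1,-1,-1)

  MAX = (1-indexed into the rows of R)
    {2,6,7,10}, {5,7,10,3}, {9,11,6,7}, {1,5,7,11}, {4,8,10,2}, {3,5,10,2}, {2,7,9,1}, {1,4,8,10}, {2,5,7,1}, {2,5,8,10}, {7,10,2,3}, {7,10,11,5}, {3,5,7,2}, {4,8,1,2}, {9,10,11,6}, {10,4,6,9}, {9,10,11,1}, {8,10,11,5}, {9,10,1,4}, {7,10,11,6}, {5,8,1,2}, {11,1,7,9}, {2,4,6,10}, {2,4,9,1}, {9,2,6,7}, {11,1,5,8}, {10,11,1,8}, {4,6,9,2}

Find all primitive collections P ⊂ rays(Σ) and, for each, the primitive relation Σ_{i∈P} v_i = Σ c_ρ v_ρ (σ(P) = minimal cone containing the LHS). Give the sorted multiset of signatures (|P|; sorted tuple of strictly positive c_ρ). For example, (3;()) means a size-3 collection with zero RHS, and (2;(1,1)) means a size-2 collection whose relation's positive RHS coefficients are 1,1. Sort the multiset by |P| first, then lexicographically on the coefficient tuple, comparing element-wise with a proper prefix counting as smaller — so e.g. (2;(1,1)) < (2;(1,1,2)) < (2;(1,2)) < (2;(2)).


The 22 primitive collections of Σ (r=11, n=4):

  {2,11}:  v_{2} + v_{11} = 0 — sig = (2;())
  {6,8}:  v_{6} + v_{8} = 0 — sig = (2;())
  {1,6}:  v_{1} + v_{6} = v_{9} — sig = (2;(1))
  {4,7}:  v_{4} + v_{7} = v_{2} — sig = (2;(1))
  {5,6}:  v_{5} + v_{6} = v_{7} — sig = (2;(1))
  {7,8}:  v_{7} + v_{8} = v_{5} — sig = (2;(1))
  {8,9}:  v_{8} + v_{9} = v_{1} — sig = (2;(1))
  {1,3}:  v_{1} + v_{3} = v_{2} + v_{5} — sig = (2;(1,1))
  {3,9}:  v_{3} + v_{9} = v_{2} + v_{7} — sig = (2;(1,1))
  {4,5}:  v_{4} + v_{5} = v_{2} + v_{8} — sig = (2;(1,1))
  {4,11}:  v_{4} + v_{11} = v_{1} + v_{10} — sig = (2;(1,1))
  {5,9}:  v_{5} + v_{9} = v_{1} + v_{7} — sig = (2;(1,1))
  {3,11}:  v_{3} + v_{11} = v_{5} + v_{7} + v_{10} — sig = (2;(1,1,1))
  {3,4}:  v_{3} + v_{4} = 2·v_{2} + v_{5} + v_{10} — sig = (2;(1,1,2))
  {3,6}:  v_{3} + v_{6} = v_{2} + 2·v_{7} + v_{10} — sig = (2;(1,1,2))
  {3,8}:  v_{3} + v_{8} = v_{2} + 2·v_{5} + v_{10} — sig = (2;(1,1,2))
  {1,7,10}:  v_{1} + v_{7} + v_{10} = 0 — sig = (3;())
  {1,2,10}:  v_{1} + v_{2} + v_{10} = v_{4} — sig = (3;(1))
  {1,5,10}:  v_{1} + v_{5} + v_{10} = v_{8} — sig = (3;(1))
  {7,9,10}:  v_{7} + v_{9} + v_{10} = v_{6} — sig = (3;(1))
  {2,9,10}:  v_{2} + v_{9} + v_{10} = v_{4} + v_{6} — sig = (3;(1,1))
  {2,5,7,10}:  v_{2} + v_{5} + v_{7} + v_{10} = v_{3} — sig = (4;(1))

Hence PRS(X_Σ) =
{ (2;()) ×2,  (2;(1)) ×5,  (2;(1,1)) ×5,  (2;(1,1,1)),  (2;(1,1,2)) ×3,  (3;()),  (3;(1)) ×3,  (3;(1,1)),  (4;(1)) }
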